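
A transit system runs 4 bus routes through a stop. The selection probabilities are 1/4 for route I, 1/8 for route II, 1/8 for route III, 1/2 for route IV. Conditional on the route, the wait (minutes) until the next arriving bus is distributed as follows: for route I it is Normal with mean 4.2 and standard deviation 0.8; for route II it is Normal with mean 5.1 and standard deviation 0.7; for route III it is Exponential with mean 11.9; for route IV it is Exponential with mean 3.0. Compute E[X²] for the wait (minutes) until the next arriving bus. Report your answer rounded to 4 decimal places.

For each component E[X²] = Var + (mean)², giving I: 18.28; II: 26.5; III: 283.22; IV: 18.
Overall E[X²] = 0.25·18.28 + 0.125·26.5 + 0.125·283.22 + 0.5·18 = 52.285.

52.2850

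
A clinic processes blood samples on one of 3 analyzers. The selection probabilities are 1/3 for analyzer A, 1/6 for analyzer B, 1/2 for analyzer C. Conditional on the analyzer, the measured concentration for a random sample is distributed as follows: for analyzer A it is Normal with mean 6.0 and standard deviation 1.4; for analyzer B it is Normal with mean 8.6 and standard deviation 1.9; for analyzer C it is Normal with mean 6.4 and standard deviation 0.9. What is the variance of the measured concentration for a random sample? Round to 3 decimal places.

Per component, A: μ=6, E[X²]=37.96; B: μ=8.6, E[X²]=77.57; C: μ=6.4, E[X²]=41.77.
E[X] = 0.333333·6 + 0.166667·8.6 + 0.5·6.4 = 6.63333.
E[X²] = 0.333333·37.96 + 0.166667·77.57 + 0.5·41.77 = 46.4667.
Var(X) = E[X²] − (E[X])² = 46.4667 − 44.0011 = 2.46556.

2.466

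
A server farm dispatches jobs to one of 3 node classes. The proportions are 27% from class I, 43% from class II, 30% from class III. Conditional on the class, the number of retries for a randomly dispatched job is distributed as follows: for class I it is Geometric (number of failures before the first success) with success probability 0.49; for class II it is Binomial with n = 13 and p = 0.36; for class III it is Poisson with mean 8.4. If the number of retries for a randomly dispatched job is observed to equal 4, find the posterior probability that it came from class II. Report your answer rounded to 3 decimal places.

Likelihoods P(X=4 | ·): I: 0.0331495; II: 0.216339; III: 0.0466479.
Posterior ∝ prior × likelihood. Numerator for II: 0.43·0.216339 = 0.093026.
Normalizing constant: 0.27·0.0331495 + 0.43·0.216339 + 0.3·0.0466479 = 0.115971.
P(II | observation) = 0.093026 / 0.115971 = 0.802151.

0.802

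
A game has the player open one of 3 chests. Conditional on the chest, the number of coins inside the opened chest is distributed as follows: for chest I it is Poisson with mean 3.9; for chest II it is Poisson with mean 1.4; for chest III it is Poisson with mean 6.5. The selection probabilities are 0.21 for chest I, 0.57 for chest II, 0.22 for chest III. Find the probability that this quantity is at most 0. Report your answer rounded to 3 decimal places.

Conditional on each chest, P(X ≤ 0): I: 0.0202419; II: 0.246597; III: 0.00150344.
By total probability, P(X ≤ 0) = 0.21·0.0202419 + 0.57·0.246597 + 0.22·0.00150344 = 0.145142.

0.145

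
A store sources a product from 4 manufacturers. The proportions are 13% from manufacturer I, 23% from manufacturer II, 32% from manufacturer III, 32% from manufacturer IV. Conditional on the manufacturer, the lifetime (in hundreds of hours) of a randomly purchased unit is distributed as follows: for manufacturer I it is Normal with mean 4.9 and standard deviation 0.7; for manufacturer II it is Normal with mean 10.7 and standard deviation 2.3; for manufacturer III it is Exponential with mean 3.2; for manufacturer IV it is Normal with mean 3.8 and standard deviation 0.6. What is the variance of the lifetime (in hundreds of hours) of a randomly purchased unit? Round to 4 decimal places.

Per component, I: μ=4.9, E[X²]=24.5; II: μ=10.7, E[X²]=119.78; III: μ=3.2, E[X²]=20.48; IV: μ=3.8, E[X²]=14.8.
E[X] = 0.13·4.9 + 0.23·10.7 + 0.32·3.2 + 0.32·3.8 = 5.338.
E[X²] = 0.13·24.5 + 0.23·119.78 + 0.32·20.48 + 0.32·14.8 = 42.024.
Var(X) = E[X²] − (E[X])² = 42.024 − 28.4942 = 13.5298.

13.5298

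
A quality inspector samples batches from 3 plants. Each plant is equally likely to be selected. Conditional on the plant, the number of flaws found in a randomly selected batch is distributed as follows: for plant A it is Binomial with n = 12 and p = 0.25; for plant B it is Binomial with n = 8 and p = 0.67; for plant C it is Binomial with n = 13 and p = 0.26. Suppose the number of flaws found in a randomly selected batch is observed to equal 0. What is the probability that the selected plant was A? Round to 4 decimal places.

Likelihoods P(X=0 | ·): A: 0.0316764; B: 0.000140641; C: 0.0199532.
Posterior ∝ prior × likelihood. Numerator for A: 0.333333·0.0316764 = 0.0105588.
Normalizing constant: 0.333333·0.0316764 + 0.333333·0.000140641 + 0.333333·0.0199532 = 0.0172567.
P(A | observation) = 0.0105588 / 0.0172567 = 0.611865.

0.6119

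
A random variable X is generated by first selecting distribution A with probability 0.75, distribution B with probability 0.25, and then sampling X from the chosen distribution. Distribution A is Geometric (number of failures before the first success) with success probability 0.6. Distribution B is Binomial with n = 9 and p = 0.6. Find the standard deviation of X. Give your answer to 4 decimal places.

Per component, A: μ=0.666667, E[X²]=1.55556; B: μ=5.4, E[X²]=31.32.
E[X] = 0.75·0.666667 + 0.25·5.4 = 1.85.
E[X²] = 0.75·1.55556 + 0.25·31.32 = 8.99667.
Var(X) = E[X²] − (E[X])² = 8.99667 − 3.4225 = 5.57417.
SD(X) = √5.57417 = 2.36097.

2.3610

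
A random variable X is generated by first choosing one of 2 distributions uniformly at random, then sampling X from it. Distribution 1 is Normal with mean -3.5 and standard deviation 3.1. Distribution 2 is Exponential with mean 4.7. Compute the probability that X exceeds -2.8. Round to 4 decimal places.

0.7053

Conditional on each component, P(X > -2.8): 1: 0.410676; 2: 1.
By total probability, P(X > -2.8) = 0.5·0.410676 + 0.5·1 = 0.705338.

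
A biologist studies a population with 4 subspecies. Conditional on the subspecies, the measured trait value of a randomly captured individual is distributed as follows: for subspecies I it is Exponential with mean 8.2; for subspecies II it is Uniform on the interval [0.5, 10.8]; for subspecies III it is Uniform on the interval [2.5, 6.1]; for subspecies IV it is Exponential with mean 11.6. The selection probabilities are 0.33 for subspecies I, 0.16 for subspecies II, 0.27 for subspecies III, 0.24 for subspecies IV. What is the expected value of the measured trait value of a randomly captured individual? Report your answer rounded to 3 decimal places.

7.555

Component means — I: 8.2; II: 5.65; III: 4.3; IV: 11.6.
E[X] = 0.33·8.2 + 0.16·5.65 + 0.27·4.3 + 0.24·11.6 = 7.555.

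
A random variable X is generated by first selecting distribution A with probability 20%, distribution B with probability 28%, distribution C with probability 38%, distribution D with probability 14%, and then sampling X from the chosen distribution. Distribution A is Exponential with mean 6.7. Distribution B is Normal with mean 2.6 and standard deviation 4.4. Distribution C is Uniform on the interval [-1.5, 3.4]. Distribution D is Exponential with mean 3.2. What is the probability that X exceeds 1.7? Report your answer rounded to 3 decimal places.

Conditional on each component, P(X > 1.7): A: 0.7759; B: 0.581036; C: 0.346939; D: 0.58787.
By total probability, P(X > 1.7) = 0.2·0.7759 + 0.28·0.581036 + 0.38·0.346939 + 0.14·0.58787 = 0.532009.

0.532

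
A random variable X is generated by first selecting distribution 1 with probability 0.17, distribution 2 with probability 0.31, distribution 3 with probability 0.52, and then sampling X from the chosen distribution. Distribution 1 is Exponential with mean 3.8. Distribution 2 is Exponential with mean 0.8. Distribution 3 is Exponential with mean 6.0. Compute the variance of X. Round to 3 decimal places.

26.634

Per component, 1: μ=3.8, E[X²]=28.88; 2: μ=0.8, E[X²]=1.28; 3: μ=6, E[X²]=72.
E[X] = 0.17·3.8 + 0.31·0.8 + 0.52·6 = 4.014.
E[X²] = 0.17·28.88 + 0.31·1.28 + 0.52·72 = 42.7464.
Var(X) = E[X²] − (E[X])² = 42.7464 − 16.1122 = 26.6342.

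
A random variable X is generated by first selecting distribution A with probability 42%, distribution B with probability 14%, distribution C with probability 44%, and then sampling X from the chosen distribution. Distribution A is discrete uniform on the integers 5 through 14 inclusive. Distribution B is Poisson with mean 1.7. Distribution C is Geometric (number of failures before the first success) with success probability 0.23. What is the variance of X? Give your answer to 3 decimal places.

20.847

Per component, A: μ=9.5, E[X²]=98.5; B: μ=1.7, E[X²]=4.59; C: μ=3.34783, E[X²]=25.7637.
E[X] = 0.42·9.5 + 0.14·1.7 + 0.44·3.34783 = 5.70104.
E[X²] = 0.42·98.5 + 0.14·4.59 + 0.44·25.7637 = 53.3486.
Var(X) = E[X²] − (E[X])² = 53.3486 − 32.5019 = 20.8467.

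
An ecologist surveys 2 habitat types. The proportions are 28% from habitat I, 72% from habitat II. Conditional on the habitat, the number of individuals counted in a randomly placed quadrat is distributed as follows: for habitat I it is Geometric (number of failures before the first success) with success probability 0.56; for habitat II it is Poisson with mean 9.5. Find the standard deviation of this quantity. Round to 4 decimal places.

4.7479

Per component, I: μ=0.785714, E[X²]=2.02041; II: μ=9.5, E[X²]=99.75.
E[X] = 0.28·0.785714 + 0.72·9.5 = 7.06.
E[X²] = 0.28·2.02041 + 0.72·99.75 = 72.3857.
Var(X) = E[X²] − (E[X])² = 72.3857 − 49.8436 = 22.5421.
SD(X) = √22.5421 = 4.74785.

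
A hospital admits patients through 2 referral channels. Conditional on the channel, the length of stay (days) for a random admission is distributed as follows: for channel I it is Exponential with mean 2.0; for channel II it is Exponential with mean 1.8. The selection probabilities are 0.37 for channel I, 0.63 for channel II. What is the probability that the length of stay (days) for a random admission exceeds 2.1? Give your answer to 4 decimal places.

Conditional on each channel, P(X > 2.1): I: 0.349938; II: 0.311403.
By total probability, P(X > 2.1) = 0.37·0.349938 + 0.63·0.311403 = 0.325661.

0.3257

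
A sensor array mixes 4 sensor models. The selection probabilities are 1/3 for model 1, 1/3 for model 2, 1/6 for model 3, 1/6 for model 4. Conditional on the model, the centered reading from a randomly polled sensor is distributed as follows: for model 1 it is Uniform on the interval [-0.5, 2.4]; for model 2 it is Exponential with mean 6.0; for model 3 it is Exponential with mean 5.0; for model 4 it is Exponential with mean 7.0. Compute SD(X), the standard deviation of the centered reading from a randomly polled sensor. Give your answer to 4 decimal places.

Per component, 1: μ=0.95, E[X²]=1.60333; 2: μ=6, E[X²]=72; 3: μ=5, E[X²]=50; 4: μ=7, E[X²]=98.
E[X] = 0.333333·0.95 + 0.333333·6 + 0.166667·5 + 0.166667·7 = 4.31667.
E[X²] = 0.333333·1.60333 + 0.333333·72 + 0.166667·50 + 0.166667·98 = 49.2011.
Var(X) = E[X²] − (E[X])² = 49.2011 − 18.6336 = 30.5675.
SD(X) = √30.5675 = 5.52879.

5.5288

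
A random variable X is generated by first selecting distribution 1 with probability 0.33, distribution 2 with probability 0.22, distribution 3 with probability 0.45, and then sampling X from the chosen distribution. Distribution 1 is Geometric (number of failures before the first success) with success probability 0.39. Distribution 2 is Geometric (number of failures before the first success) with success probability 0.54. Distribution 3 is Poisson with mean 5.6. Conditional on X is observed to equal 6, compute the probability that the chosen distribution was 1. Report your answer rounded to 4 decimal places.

0.0839

Likelihoods P(X=6 | ·): 1: 0.0200929; 2: 0.00511612; 3: 0.158397.
Posterior ∝ prior × likelihood. Numerator for 1: 0.33·0.0200929 = 0.00663067.
Normalizing constant: 0.33·0.0200929 + 0.22·0.00511612 + 0.45·0.158397 = 0.0790348.
P(1 | observation) = 0.00663067 / 0.0790348 = 0.0838956.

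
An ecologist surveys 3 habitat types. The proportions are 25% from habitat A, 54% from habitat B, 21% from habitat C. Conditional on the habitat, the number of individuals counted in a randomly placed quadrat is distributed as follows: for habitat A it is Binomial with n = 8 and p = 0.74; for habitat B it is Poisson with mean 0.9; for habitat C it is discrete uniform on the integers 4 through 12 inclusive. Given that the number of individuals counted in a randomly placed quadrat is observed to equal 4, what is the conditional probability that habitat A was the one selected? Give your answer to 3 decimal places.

0.450

Likelihoods P(X=4 | ·): A: 0.095922; B: 0.0111146; C: 0.111111.
Posterior ∝ prior × likelihood. Numerator for A: 0.25·0.095922 = 0.0239805.
Normalizing constant: 0.25·0.095922 + 0.54·0.0111146 + 0.21·0.111111 = 0.0533157.
P(A | observation) = 0.0239805 / 0.0533157 = 0.449783.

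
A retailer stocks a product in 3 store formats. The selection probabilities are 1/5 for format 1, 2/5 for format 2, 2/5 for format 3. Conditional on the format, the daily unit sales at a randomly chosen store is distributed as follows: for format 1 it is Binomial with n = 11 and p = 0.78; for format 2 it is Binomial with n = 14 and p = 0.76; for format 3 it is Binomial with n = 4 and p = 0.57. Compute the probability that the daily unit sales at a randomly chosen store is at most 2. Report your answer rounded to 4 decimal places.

0.2304

Conditional on each format, P(X ≤ 2): 1: 4.27349e-05; 2: 2.01493e-06; 3: 0.575908.
By total probability, P(X ≤ 2) = 0.2·4.27349e-05 + 0.4·2.01493e-06 + 0.4·0.575908 = 0.230373.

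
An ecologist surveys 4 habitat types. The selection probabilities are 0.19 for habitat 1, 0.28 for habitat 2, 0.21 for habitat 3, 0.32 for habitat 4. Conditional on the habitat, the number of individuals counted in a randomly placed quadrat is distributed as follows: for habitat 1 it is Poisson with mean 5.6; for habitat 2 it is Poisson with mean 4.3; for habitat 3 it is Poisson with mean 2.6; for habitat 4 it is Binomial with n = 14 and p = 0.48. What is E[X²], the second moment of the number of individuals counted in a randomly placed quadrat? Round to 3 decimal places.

30.938

For each component E[X²] = Var + (mean)², giving 1: 36.96; 2: 22.79; 3: 9.36; 4: 48.6528.
Overall E[X²] = 0.19·36.96 + 0.28·22.79 + 0.21·9.36 + 0.32·48.6528 = 30.9381.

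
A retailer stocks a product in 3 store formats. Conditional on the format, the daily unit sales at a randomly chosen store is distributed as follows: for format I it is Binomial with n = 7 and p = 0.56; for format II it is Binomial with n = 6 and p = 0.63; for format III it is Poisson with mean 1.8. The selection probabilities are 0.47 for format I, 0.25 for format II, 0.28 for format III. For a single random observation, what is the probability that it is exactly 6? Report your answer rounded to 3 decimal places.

Conditional on each format, P(X = 6): I: 0.0949902; II: 0.0625235; III: 0.00780859.
By total probability, P(X = 6) = 0.47·0.0949902 + 0.25·0.0625235 + 0.28·0.00780859 = 0.0624627.

0.062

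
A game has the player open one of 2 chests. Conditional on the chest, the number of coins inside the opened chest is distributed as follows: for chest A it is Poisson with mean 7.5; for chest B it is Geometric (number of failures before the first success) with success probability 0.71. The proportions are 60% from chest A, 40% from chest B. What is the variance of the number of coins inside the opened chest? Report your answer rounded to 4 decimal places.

Per component, A: μ=7.5, E[X²]=63.75; B: μ=0.408451, E[X²]=0.742115.
E[X] = 0.6·7.5 + 0.4·0.408451 = 4.66338.
E[X²] = 0.6·63.75 + 0.4·0.742115 = 38.5468.
Var(X) = E[X²] − (E[X])² = 38.5468 − 21.7471 = 16.7997.

16.7997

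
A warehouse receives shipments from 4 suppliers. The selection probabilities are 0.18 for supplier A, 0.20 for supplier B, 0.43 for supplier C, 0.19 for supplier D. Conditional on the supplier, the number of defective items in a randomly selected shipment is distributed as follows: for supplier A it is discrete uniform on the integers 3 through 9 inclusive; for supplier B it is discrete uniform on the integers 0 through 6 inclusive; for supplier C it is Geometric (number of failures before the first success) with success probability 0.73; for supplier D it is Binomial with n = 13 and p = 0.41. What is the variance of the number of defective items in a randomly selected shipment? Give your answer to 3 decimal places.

7.939

Per component, A: μ=6, E[X²]=40; B: μ=3, E[X²]=13; C: μ=0.369863, E[X²]=0.64346; D: μ=5.33, E[X²]=31.5536.
E[X] = 0.18·6 + 0.2·3 + 0.43·0.369863 + 0.19·5.33 = 2.85174.
E[X²] = 0.18·40 + 0.2·13 + 0.43·0.64346 + 0.19·31.5536 = 16.0719.
Var(X) = E[X²] − (E[X])² = 16.0719 − 8.13243 = 7.93944.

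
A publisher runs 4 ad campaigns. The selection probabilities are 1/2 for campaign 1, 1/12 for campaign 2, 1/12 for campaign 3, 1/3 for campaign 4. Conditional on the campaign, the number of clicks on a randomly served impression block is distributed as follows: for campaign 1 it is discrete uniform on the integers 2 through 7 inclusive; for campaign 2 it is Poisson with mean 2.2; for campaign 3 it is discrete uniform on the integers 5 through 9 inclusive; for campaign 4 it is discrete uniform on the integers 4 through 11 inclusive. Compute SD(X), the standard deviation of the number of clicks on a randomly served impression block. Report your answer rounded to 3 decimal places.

2.547

Per component, 1: μ=4.5, E[X²]=23.1667; 2: μ=2.2, E[X²]=7.04; 3: μ=7, E[X²]=51; 4: μ=7.5, E[X²]=61.5.
E[X] = 0.5·4.5 + 0.0833333·2.2 + 0.0833333·7 + 0.333333·7.5 = 5.51667.
E[X²] = 0.5·23.1667 + 0.0833333·7.04 + 0.0833333·51 + 0.333333·61.5 = 36.92.
Var(X) = E[X²] − (E[X])² = 36.92 − 30.4336 = 6.48639.
SD(X) = √6.48639 = 2.54684.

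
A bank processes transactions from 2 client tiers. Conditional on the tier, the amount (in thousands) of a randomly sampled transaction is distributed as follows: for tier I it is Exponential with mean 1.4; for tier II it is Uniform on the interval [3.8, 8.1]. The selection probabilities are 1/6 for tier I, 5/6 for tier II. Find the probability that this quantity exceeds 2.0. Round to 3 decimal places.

Conditional on each tier, P(X > 2.0): I: 0.239651; II: 1.
By total probability, P(X > 2.0) = 0.166667·0.239651 + 0.833333·1 = 0.873275.

0.873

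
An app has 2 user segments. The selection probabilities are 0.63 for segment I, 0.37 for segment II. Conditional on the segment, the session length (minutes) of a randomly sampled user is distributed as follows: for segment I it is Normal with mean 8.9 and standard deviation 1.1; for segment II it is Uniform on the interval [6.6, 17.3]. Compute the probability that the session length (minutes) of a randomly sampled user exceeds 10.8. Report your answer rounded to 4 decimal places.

0.2513

Conditional on each segment, P(X > 10.8): I: 0.0420593; II: 0.607477.
By total probability, P(X > 10.8) = 0.63·0.0420593 + 0.37·0.607477 = 0.251264.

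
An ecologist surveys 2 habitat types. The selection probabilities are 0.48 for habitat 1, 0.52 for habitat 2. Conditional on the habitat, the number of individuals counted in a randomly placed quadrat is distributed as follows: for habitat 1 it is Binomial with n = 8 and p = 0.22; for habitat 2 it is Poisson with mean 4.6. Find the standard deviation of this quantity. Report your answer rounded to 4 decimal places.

2.2504

Per component, 1: μ=1.76, E[X²]=4.4704; 2: μ=4.6, E[X²]=25.76.
E[X] = 0.48·1.76 + 0.52·4.6 = 3.2368.
E[X²] = 0.48·4.4704 + 0.52·25.76 = 15.541.
Var(X) = E[X²] − (E[X])² = 15.541 − 10.4769 = 5.06412.
SD(X) = √5.06412 = 2.25036.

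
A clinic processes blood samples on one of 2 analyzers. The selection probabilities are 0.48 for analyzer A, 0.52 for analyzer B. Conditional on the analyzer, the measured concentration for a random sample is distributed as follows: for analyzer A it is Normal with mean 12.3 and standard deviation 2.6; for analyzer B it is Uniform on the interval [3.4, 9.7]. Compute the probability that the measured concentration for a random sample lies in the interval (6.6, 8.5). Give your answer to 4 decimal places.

0.1845

Conditional on each analyzer, P(6.6 < X < 8.5): A: 0.0577552; B: 0.301587.
By total probability, P(6.6 < X < 8.5) = 0.48·0.0577552 + 0.52·0.301587 = 0.184548.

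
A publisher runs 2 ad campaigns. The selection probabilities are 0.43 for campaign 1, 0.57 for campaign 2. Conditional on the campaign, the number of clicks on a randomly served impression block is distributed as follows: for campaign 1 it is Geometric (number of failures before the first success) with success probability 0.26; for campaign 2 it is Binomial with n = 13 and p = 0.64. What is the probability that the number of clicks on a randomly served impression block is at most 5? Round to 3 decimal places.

0.390

Conditional on each campaign, P(X ≤ 5): 1: 0.835794; 2: 0.0543707.
By total probability, P(X ≤ 5) = 0.43·0.835794 + 0.57·0.0543707 = 0.390383.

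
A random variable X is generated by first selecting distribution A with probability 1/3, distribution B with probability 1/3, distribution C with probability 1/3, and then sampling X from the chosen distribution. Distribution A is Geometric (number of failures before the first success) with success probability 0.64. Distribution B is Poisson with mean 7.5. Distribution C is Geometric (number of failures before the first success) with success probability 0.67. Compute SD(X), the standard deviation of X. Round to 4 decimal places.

Per component, A: μ=0.5625, E[X²]=1.19531; B: μ=7.5, E[X²]=63.75; C: μ=0.492537, E[X²]=0.977723.
E[X] = 0.333333·0.5625 + 0.333333·7.5 + 0.333333·0.492537 = 2.85168.
E[X²] = 0.333333·1.19531 + 0.333333·63.75 + 0.333333·0.977723 = 21.9743.
Var(X) = E[X²] − (E[X])² = 21.9743 − 8.13207 = 13.8423.
SD(X) = √13.8423 = 3.72052.

3.7205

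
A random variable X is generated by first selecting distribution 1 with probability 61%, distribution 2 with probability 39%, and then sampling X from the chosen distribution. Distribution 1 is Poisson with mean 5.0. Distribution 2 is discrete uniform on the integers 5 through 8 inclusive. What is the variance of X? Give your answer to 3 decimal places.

4.073

Per component, 1: μ=5, E[X²]=30; 2: μ=6.5, E[X²]=43.5.
E[X] = 0.61·5 + 0.39·6.5 = 5.585.
E[X²] = 0.61·30 + 0.39·43.5 = 35.265.
Var(X) = E[X²] − (E[X])² = 35.265 − 31.1922 = 4.07278.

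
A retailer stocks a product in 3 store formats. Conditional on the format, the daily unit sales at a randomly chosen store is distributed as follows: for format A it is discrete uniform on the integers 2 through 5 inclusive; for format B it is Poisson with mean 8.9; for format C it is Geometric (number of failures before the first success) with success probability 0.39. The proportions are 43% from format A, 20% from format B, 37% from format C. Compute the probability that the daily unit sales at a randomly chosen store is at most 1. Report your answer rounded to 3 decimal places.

0.233

Conditional on each format, P(X ≤ 1): A: 0; B: 0.00135025; C: 0.6279.
By total probability, P(X ≤ 1) = 0.43·0 + 0.2·0.00135025 + 0.37·0.6279 = 0.232593.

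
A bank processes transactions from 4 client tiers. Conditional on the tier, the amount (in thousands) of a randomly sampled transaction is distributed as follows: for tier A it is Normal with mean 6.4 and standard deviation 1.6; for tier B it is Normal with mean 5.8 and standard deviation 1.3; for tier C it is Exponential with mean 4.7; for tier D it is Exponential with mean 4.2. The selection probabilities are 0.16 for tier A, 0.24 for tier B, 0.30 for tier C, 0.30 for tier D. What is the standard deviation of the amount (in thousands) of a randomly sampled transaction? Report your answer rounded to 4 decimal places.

Per component, A: μ=6.4, E[X²]=43.52; B: μ=5.8, E[X²]=35.33; C: μ=4.7, E[X²]=44.18; D: μ=4.2, E[X²]=35.28.
E[X] = 0.16·6.4 + 0.24·5.8 + 0.3·4.7 + 0.3·4.2 = 5.086.
E[X²] = 0.16·43.52 + 0.24·35.33 + 0.3·44.18 + 0.3·35.28 = 39.2804.
Var(X) = E[X²] − (E[X])² = 39.2804 − 25.8674 = 13.413.
SD(X) = √13.413 = 3.66238.

3.6624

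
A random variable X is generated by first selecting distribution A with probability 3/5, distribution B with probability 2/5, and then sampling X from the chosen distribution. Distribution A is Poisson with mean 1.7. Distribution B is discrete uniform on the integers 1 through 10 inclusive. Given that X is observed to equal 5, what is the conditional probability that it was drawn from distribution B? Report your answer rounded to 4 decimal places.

0.7552

Likelihoods P(X=5 | ·): A: 0.0216154; B: 0.1.
Posterior ∝ prior × likelihood. Numerator for B: 0.4·0.1 = 0.04.
Normalizing constant: 0.6·0.0216154 + 0.4·0.1 = 0.0529692.
P(B | observation) = 0.04 / 0.0529692 = 0.755155.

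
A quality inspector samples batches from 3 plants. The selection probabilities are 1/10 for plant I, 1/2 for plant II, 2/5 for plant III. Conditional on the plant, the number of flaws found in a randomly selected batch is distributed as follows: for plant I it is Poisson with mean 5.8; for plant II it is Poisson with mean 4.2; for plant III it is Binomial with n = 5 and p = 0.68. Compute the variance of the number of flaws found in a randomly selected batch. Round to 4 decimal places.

Per component, I: μ=5.8, E[X²]=39.44; II: μ=4.2, E[X²]=21.84; III: μ=3.4, E[X²]=12.648.
E[X] = 0.1·5.8 + 0.5·4.2 + 0.4·3.4 = 4.04.
E[X²] = 0.1·39.44 + 0.5·21.84 + 0.4·12.648 = 19.9232.
Var(X) = E[X²] − (E[X])² = 19.9232 − 16.3216 = 3.6016.

3.6016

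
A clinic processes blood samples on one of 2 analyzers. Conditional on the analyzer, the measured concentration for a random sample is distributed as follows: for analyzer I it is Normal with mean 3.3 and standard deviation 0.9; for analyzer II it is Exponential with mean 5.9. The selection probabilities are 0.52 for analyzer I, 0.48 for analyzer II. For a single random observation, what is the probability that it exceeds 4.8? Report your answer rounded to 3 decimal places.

0.238

Conditional on each analyzer, P(X > 4.8): I: 0.0477904; II: 0.443277.
By total probability, P(X > 4.8) = 0.52·0.0477904 + 0.48·0.443277 = 0.237624.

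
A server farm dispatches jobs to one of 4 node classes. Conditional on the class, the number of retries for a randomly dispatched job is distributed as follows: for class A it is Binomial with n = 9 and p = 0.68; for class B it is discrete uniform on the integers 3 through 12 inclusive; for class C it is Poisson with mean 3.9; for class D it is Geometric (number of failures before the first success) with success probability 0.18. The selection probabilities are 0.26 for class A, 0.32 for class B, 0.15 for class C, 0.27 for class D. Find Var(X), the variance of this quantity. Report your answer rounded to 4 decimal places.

12.4785

Per component, A: μ=6.12, E[X²]=39.4128; B: μ=7.5, E[X²]=64.5; C: μ=3.9, E[X²]=19.11; D: μ=4.55556, E[X²]=46.0617.
E[X] = 0.26·6.12 + 0.32·7.5 + 0.15·3.9 + 0.27·4.55556 = 5.8062.
E[X²] = 0.26·39.4128 + 0.32·64.5 + 0.15·19.11 + 0.27·46.0617 = 46.1905.
Var(X) = E[X²] − (E[X])² = 46.1905 − 33.712 = 12.4785.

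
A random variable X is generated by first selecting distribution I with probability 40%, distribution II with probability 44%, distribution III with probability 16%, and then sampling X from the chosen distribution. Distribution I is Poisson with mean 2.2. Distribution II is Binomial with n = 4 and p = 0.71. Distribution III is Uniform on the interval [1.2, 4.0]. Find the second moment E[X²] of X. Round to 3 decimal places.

7.913

For each component E[X²] = Var + (mean)², giving I: 7.04; II: 8.8892; III: 7.41333.
Overall E[X²] = 0.4·7.04 + 0.44·8.8892 + 0.16·7.41333 = 7.91338.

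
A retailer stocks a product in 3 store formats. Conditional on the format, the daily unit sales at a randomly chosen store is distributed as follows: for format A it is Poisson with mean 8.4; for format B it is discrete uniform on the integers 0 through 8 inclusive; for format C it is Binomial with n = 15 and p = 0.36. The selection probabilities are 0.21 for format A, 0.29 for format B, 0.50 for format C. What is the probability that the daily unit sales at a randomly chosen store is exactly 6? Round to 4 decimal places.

Conditional on each format, P(X = 6): A: 0.109716; B: 0.111111; C: 0.196263.
By total probability, P(X = 6) = 0.21·0.109716 + 0.29·0.111111 + 0.5·0.196263 = 0.153394.

0.1534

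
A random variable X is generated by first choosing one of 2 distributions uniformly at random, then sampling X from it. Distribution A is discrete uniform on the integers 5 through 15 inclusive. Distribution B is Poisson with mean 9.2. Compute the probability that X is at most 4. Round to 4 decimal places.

Conditional on each component, P(X ≤ 4): A: 0; B: 0.0485796.
By total probability, P(X ≤ 4) = 0.5·0 + 0.5·0.0485796 = 0.0242898.

0.0243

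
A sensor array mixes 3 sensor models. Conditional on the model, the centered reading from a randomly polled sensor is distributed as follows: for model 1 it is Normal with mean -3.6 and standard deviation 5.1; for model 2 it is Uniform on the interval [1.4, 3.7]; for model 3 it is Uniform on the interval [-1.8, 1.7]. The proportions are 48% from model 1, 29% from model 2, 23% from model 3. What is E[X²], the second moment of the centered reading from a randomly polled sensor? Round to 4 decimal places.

20.9545

For each component E[X²] = Var + (mean)², giving 1: 38.97; 2: 6.94333; 3: 1.02333.
Overall E[X²] = 0.48·38.97 + 0.29·6.94333 + 0.23·1.02333 = 20.9545.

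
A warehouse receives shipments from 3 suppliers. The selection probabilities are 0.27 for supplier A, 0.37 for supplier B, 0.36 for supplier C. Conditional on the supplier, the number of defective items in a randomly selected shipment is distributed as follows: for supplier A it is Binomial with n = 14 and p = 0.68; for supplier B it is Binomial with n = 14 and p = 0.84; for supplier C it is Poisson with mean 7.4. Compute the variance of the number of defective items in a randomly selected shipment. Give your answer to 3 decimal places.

7.653

Per component, A: μ=9.52, E[X²]=93.6768; B: μ=11.76, E[X²]=140.179; C: μ=7.4, E[X²]=62.16.
E[X] = 0.27·9.52 + 0.37·11.76 + 0.36·7.4 = 9.5856.
E[X²] = 0.27·93.6768 + 0.37·140.179 + 0.36·62.16 = 99.5366.
Var(X) = E[X²] − (E[X])² = 99.5366 − 91.8837 = 7.65291.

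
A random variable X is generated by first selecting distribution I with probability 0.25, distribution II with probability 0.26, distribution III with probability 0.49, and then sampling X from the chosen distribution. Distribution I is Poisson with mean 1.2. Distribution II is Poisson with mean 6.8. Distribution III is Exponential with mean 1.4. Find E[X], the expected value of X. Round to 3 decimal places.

Component means — I: 1.2; II: 6.8; III: 1.4.
E[X] = 0.25·1.2 + 0.26·6.8 + 0.49·1.4 = 2.754.

2.754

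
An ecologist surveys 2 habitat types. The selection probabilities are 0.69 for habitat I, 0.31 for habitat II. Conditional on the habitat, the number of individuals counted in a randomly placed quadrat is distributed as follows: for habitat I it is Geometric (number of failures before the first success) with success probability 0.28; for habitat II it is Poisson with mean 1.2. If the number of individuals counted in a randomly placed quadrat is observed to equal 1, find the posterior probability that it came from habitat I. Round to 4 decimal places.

0.5539

Likelihoods P(X=1 | ·): I: 0.2016; II: 0.361433.
Posterior ∝ prior × likelihood. Numerator for I: 0.69·0.2016 = 0.139104.
Normalizing constant: 0.69·0.2016 + 0.31·0.361433 = 0.251148.
P(I | observation) = 0.139104 / 0.251148 = 0.553872.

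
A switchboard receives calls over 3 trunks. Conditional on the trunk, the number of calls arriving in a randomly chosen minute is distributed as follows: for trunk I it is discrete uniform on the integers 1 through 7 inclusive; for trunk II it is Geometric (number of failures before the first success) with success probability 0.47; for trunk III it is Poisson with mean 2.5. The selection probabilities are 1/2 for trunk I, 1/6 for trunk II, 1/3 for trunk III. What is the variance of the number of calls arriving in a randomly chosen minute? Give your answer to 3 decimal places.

Per component, I: μ=4, E[X²]=20; II: μ=1.12766, E[X²]=3.67089; III: μ=2.5, E[X²]=8.75.
E[X] = 0.5·4 + 0.166667·1.12766 + 0.333333·2.5 = 3.02128.
E[X²] = 0.5·20 + 0.166667·3.67089 + 0.333333·8.75 = 13.5285.
Var(X) = E[X²] − (E[X])² = 13.5285 − 9.12811 = 4.40037.

4.400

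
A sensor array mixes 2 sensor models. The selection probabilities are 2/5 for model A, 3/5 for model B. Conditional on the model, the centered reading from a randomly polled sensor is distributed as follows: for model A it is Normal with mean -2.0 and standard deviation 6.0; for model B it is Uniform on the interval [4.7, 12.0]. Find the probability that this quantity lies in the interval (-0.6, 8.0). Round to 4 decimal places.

0.4152

Conditional on each model, P(-0.6 < X < 8.0): A: 0.359961; B: 0.452055.
By total probability, P(-0.6 < X < 8.0) = 0.4·0.359961 + 0.6·0.452055 = 0.415217.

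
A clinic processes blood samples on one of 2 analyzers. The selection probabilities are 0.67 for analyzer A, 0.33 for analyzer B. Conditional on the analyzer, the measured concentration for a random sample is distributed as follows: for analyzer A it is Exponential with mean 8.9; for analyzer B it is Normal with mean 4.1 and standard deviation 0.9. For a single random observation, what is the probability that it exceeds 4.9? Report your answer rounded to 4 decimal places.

0.4481

Conditional on each analyzer, P(X > 4.9): A: 0.576626; B: 0.187031.
By total probability, P(X > 4.9) = 0.67·0.576626 + 0.33·0.187031 = 0.44806.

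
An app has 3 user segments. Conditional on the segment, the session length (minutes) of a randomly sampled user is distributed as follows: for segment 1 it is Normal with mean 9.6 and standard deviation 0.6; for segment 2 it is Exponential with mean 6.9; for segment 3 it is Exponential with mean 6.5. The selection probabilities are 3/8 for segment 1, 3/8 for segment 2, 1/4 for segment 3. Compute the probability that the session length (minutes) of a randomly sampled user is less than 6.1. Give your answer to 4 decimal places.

0.3723

Conditional on each segment, P(X < 6.1): 1: 2.71654e-09; 2: 0.586897; 3: 0.608771.
By total probability, P(X < 6.1) = 0.375·2.71654e-09 + 0.375·0.586897 + 0.25·0.608771 = 0.372279.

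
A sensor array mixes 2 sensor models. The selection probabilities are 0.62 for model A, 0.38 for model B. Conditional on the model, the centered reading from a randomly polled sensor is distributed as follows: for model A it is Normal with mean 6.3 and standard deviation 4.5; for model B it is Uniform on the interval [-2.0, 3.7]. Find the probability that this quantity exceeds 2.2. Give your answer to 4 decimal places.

Conditional on each model, P(X > 2.2): A: 0.818882; B: 0.263158.
By total probability, P(X > 2.2) = 0.62·0.818882 + 0.38·0.263158 = 0.607707.

0.6077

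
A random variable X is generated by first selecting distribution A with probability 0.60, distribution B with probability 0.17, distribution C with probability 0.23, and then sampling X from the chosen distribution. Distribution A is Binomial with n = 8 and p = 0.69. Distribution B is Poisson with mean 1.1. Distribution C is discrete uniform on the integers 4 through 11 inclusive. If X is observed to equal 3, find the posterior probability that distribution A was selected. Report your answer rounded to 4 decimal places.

0.7157

Likelihoods P(X=3 | ·): A: 0.0526676; B: 0.0738419; C: 0.
Posterior ∝ prior × likelihood. Numerator for A: 0.6·0.0526676 = 0.0316006.
Normalizing constant: 0.6·0.0526676 + 0.17·0.0738419 + 0.23·0 = 0.0441537.
P(A | observation) = 0.0316006 / 0.0441537 = 0.715695.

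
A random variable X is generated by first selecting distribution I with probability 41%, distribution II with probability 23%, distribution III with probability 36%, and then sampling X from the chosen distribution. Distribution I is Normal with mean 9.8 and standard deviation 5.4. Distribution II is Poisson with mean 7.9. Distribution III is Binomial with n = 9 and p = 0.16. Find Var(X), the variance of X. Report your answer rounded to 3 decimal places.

28.320

Per component, I: μ=9.8, E[X²]=125.2; II: μ=7.9, E[X²]=70.31; III: μ=1.44, E[X²]=3.2832.
E[X] = 0.41·9.8 + 0.23·7.9 + 0.36·1.44 = 6.3534.
E[X²] = 0.41·125.2 + 0.23·70.31 + 0.36·3.2832 = 68.6853.
Var(X) = E[X²] − (E[X])² = 68.6853 − 40.3657 = 28.3196.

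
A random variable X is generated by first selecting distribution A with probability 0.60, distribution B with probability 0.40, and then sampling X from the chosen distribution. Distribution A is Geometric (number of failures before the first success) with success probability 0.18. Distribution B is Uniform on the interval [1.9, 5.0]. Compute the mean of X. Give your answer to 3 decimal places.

Component means — A: 4.55556; B: 3.45.
E[X] = 0.6·4.55556 + 0.4·3.45 = 4.11333.

4.113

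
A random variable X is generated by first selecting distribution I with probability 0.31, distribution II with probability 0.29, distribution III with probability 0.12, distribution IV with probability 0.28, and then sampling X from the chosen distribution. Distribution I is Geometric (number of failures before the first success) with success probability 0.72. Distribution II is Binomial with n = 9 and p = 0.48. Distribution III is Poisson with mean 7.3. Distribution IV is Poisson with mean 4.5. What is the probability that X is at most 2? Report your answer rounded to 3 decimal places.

0.387

Conditional on each component, P(X ≤ 2): I: 0.978048; II: 0.111147; III: 0.0236067; IV: 0.173578.
By total probability, P(X ≤ 2) = 0.31·0.978048 + 0.29·0.111147 + 0.12·0.0236067 + 0.28·0.173578 = 0.386862.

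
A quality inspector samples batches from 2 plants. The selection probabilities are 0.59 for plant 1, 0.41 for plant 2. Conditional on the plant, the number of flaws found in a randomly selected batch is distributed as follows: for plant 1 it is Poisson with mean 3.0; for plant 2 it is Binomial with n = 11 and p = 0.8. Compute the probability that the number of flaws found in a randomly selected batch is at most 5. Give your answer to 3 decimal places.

Conditional on each plant, P(X ≤ 5): 1: 0.916082; 2: 0.0116542.
By total probability, P(X ≤ 5) = 0.59·0.916082 + 0.41·0.0116542 = 0.545267.

0.545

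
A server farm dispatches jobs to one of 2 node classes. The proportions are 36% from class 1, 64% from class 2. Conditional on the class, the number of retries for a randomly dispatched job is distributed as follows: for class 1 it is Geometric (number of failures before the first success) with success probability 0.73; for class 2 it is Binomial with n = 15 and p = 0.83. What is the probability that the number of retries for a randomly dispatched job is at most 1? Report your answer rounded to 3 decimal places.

Conditional on each class, P(X ≤ 1): 1: 0.9271; 2: 2.12493e-10.
By total probability, P(X ≤ 1) = 0.36·0.9271 + 0.64·2.12493e-10 = 0.333756.

0.334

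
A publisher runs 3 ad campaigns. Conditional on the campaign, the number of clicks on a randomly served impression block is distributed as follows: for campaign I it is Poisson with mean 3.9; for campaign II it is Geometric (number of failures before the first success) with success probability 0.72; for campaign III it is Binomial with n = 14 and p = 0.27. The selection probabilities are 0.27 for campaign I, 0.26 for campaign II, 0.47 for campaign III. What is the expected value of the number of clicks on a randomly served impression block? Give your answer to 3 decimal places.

2.931

Component means — I: 3.9; II: 0.388889; III: 3.78.
E[X] = 0.27·3.9 + 0.26·0.388889 + 0.47·3.78 = 2.93071.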